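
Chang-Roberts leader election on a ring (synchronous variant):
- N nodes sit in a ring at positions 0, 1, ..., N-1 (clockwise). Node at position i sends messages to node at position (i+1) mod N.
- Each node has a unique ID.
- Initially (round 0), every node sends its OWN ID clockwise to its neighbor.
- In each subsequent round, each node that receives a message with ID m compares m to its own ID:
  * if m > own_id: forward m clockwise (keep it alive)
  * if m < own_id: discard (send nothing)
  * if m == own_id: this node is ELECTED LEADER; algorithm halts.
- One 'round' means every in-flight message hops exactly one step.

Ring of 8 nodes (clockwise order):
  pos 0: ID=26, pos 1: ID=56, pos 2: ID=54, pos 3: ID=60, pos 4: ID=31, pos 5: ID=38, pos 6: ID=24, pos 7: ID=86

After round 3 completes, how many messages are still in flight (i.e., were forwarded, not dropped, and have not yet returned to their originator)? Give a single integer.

Round 1: pos1(id56) recv 26: drop; pos2(id54) recv 56: fwd; pos3(id60) recv 54: drop; pos4(id31) recv 60: fwd; pos5(id38) recv 31: drop; pos6(id24) recv 38: fwd; pos7(id86) recv 24: drop; pos0(id26) recv 86: fwd
Round 2: pos3(id60) recv 56: drop; pos5(id38) recv 60: fwd; pos7(id86) recv 38: drop; pos1(id56) recv 86: fwd
Round 3: pos6(id24) recv 60: fwd; pos2(id54) recv 86: fwd
After round 3: 2 messages still in flight

Answer: 2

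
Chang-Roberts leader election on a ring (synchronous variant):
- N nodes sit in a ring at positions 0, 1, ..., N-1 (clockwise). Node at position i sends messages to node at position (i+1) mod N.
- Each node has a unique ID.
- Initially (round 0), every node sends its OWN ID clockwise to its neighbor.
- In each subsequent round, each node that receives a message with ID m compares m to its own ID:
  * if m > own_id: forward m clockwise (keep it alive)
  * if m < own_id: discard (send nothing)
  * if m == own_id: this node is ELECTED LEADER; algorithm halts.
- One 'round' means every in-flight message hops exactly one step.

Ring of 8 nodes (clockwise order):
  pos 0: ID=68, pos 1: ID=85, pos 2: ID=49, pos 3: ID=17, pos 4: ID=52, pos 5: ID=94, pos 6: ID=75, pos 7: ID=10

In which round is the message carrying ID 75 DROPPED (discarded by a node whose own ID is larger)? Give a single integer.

Answer: 3

Derivation:
Round 1: pos1(id85) recv 68: drop; pos2(id49) recv 85: fwd; pos3(id17) recv 49: fwd; pos4(id52) recv 17: drop; pos5(id94) recv 52: drop; pos6(id75) recv 94: fwd; pos7(id10) recv 75: fwd; pos0(id68) recv 10: drop
Round 2: pos3(id17) recv 85: fwd; pos4(id52) recv 49: drop; pos7(id10) recv 94: fwd; pos0(id68) recv 75: fwd
Round 3: pos4(id52) recv 85: fwd; pos0(id68) recv 94: fwd; pos1(id85) recv 75: drop
Round 4: pos5(id94) recv 85: drop; pos1(id85) recv 94: fwd
Round 5: pos2(id49) recv 94: fwd
Round 6: pos3(id17) recv 94: fwd
Round 7: pos4(id52) recv 94: fwd
Round 8: pos5(id94) recv 94: ELECTED
Message ID 75 originates at pos 6; dropped at pos 1 in round 3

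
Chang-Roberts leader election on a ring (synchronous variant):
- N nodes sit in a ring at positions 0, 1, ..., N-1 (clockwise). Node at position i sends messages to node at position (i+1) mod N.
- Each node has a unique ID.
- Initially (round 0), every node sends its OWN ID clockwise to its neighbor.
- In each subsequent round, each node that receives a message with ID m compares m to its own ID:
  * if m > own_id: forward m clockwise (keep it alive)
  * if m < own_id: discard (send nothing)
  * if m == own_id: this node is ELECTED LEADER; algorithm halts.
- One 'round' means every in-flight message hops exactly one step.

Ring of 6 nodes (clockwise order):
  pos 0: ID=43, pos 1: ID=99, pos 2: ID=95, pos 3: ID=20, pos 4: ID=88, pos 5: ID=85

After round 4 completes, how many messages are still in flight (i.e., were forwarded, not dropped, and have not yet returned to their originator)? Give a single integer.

Round 1: pos1(id99) recv 43: drop; pos2(id95) recv 99: fwd; pos3(id20) recv 95: fwd; pos4(id88) recv 20: drop; pos5(id85) recv 88: fwd; pos0(id43) recv 85: fwd
Round 2: pos3(id20) recv 99: fwd; pos4(id88) recv 95: fwd; pos0(id43) recv 88: fwd; pos1(id99) recv 85: drop
Round 3: pos4(id88) recv 99: fwd; pos5(id85) recv 95: fwd; pos1(id99) recv 88: drop
Round 4: pos5(id85) recv 99: fwd; pos0(id43) recv 95: fwd
After round 4: 2 messages still in flight

Answer: 2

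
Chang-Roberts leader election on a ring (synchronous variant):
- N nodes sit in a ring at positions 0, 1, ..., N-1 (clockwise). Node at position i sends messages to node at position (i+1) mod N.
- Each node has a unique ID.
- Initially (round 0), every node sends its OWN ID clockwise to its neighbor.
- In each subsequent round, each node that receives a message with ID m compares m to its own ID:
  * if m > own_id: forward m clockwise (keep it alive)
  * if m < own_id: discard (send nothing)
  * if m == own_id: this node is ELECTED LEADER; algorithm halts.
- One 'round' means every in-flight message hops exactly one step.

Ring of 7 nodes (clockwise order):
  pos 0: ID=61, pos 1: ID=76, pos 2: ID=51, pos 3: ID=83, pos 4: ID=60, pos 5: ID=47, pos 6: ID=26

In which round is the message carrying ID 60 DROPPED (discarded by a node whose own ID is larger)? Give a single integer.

Answer: 3

Derivation:
Round 1: pos1(id76) recv 61: drop; pos2(id51) recv 76: fwd; pos3(id83) recv 51: drop; pos4(id60) recv 83: fwd; pos5(id47) recv 60: fwd; pos6(id26) recv 47: fwd; pos0(id61) recv 26: drop
Round 2: pos3(id83) recv 76: drop; pos5(id47) recv 83: fwd; pos6(id26) recv 60: fwd; pos0(id61) recv 47: drop
Round 3: pos6(id26) recv 83: fwd; pos0(id61) recv 60: drop
Round 4: pos0(id61) recv 83: fwd
Round 5: pos1(id76) recv 83: fwd
Round 6: pos2(id51) recv 83: fwd
Round 7: pos3(id83) recv 83: ELECTED
Message ID 60 originates at pos 4; dropped at pos 0 in round 3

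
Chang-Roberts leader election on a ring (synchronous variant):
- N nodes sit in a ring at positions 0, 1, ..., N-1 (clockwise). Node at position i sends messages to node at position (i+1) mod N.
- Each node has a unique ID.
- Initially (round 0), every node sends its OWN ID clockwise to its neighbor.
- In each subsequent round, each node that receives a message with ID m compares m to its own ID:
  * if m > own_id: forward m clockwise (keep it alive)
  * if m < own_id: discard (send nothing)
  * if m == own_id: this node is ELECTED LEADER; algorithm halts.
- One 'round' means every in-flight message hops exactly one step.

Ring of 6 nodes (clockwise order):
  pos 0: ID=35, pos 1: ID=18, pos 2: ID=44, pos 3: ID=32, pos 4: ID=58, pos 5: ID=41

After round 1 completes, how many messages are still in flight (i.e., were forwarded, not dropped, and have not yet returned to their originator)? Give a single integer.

Round 1: pos1(id18) recv 35: fwd; pos2(id44) recv 18: drop; pos3(id32) recv 44: fwd; pos4(id58) recv 32: drop; pos5(id41) recv 58: fwd; pos0(id35) recv 41: fwd
After round 1: 4 messages still in flight

Answer: 4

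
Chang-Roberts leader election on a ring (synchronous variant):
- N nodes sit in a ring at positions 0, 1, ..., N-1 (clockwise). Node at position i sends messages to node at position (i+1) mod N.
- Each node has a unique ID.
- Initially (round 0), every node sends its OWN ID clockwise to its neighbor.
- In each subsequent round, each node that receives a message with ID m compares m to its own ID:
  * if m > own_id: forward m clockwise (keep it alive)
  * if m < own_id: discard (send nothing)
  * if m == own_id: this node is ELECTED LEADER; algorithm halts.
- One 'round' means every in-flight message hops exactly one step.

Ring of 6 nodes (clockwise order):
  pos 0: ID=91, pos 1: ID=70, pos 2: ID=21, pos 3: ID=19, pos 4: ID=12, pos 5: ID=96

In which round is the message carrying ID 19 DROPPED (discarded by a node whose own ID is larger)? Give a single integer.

Round 1: pos1(id70) recv 91: fwd; pos2(id21) recv 70: fwd; pos3(id19) recv 21: fwd; pos4(id12) recv 19: fwd; pos5(id96) recv 12: drop; pos0(id91) recv 96: fwd
Round 2: pos2(id21) recv 91: fwd; pos3(id19) recv 70: fwd; pos4(id12) recv 21: fwd; pos5(id96) recv 19: drop; pos1(id70) recv 96: fwd
Round 3: pos3(id19) recv 91: fwd; pos4(id12) recv 70: fwd; pos5(id96) recv 21: drop; pos2(id21) recv 96: fwd
Round 4: pos4(id12) recv 91: fwd; pos5(id96) recv 70: drop; pos3(id19) recv 96: fwd
Round 5: pos5(id96) recv 91: drop; pos4(id12) recv 96: fwd
Round 6: pos5(id96) recv 96: ELECTED
Message ID 19 originates at pos 3; dropped at pos 5 in round 2

Answer: 2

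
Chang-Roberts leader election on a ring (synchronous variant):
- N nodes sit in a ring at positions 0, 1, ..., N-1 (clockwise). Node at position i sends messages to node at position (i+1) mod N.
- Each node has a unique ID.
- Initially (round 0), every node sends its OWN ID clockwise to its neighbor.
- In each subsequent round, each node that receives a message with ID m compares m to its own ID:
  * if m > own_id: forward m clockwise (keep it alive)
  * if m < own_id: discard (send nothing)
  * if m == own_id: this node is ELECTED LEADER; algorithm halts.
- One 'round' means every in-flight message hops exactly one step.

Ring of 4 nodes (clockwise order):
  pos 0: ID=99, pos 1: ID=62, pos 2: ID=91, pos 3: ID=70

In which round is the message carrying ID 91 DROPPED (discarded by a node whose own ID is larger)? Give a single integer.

Round 1: pos1(id62) recv 99: fwd; pos2(id91) recv 62: drop; pos3(id70) recv 91: fwd; pos0(id99) recv 70: drop
Round 2: pos2(id91) recv 99: fwd; pos0(id99) recv 91: drop
Round 3: pos3(id70) recv 99: fwd
Round 4: pos0(id99) recv 99: ELECTED
Message ID 91 originates at pos 2; dropped at pos 0 in round 2

Answer: 2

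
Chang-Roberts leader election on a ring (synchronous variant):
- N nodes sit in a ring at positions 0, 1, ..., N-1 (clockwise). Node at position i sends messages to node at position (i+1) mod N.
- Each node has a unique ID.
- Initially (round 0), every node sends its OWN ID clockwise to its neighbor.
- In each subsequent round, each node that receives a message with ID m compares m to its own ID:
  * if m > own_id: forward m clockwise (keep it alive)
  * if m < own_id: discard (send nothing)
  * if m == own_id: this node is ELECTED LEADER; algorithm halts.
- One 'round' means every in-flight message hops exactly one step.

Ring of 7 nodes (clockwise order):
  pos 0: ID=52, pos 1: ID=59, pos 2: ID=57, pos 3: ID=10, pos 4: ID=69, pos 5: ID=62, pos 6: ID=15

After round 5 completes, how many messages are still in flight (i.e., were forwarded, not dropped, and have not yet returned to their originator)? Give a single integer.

Round 1: pos1(id59) recv 52: drop; pos2(id57) recv 59: fwd; pos3(id10) recv 57: fwd; pos4(id69) recv 10: drop; pos5(id62) recv 69: fwd; pos6(id15) recv 62: fwd; pos0(id52) recv 15: drop
Round 2: pos3(id10) recv 59: fwd; pos4(id69) recv 57: drop; pos6(id15) recv 69: fwd; pos0(id52) recv 62: fwd
Round 3: pos4(id69) recv 59: drop; pos0(id52) recv 69: fwd; pos1(id59) recv 62: fwd
Round 4: pos1(id59) recv 69: fwd; pos2(id57) recv 62: fwd
Round 5: pos2(id57) recv 69: fwd; pos3(id10) recv 62: fwd
After round 5: 2 messages still in flight

Answer: 2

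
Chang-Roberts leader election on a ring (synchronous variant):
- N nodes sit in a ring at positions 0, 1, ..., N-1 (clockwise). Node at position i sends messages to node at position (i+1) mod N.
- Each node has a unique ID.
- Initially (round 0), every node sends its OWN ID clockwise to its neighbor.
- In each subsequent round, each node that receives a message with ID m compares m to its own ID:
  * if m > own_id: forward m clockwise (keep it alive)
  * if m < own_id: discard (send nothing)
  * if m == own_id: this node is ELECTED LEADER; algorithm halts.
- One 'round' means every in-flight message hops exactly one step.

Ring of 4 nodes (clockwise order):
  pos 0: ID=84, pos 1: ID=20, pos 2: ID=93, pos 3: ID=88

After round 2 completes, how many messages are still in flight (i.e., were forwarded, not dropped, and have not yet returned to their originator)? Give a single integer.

Round 1: pos1(id20) recv 84: fwd; pos2(id93) recv 20: drop; pos3(id88) recv 93: fwd; pos0(id84) recv 88: fwd
Round 2: pos2(id93) recv 84: drop; pos0(id84) recv 93: fwd; pos1(id20) recv 88: fwd
After round 2: 2 messages still in flight

Answer: 2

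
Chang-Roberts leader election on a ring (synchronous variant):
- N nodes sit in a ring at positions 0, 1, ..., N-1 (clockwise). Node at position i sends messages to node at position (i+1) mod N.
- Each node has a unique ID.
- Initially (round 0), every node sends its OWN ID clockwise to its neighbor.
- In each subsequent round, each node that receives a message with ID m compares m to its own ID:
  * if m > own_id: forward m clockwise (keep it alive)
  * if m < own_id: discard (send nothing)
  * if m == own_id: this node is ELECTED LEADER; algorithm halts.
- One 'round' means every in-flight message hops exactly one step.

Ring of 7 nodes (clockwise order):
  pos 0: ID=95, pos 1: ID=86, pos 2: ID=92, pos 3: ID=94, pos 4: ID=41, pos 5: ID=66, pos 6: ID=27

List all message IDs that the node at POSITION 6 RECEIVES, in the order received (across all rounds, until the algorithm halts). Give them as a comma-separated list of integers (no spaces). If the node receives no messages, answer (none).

Answer: 66,94,95

Derivation:
Round 1: pos1(id86) recv 95: fwd; pos2(id92) recv 86: drop; pos3(id94) recv 92: drop; pos4(id41) recv 94: fwd; pos5(id66) recv 41: drop; pos6(id27) recv 66: fwd; pos0(id95) recv 27: drop
Round 2: pos2(id92) recv 95: fwd; pos5(id66) recv 94: fwd; pos0(id95) recv 66: drop
Round 3: pos3(id94) recv 95: fwd; pos6(id27) recv 94: fwd
Round 4: pos4(id41) recv 95: fwd; pos0(id95) recv 94: drop
Round 5: pos5(id66) recv 95: fwd
Round 6: pos6(id27) recv 95: fwd
Round 7: pos0(id95) recv 95: ELECTED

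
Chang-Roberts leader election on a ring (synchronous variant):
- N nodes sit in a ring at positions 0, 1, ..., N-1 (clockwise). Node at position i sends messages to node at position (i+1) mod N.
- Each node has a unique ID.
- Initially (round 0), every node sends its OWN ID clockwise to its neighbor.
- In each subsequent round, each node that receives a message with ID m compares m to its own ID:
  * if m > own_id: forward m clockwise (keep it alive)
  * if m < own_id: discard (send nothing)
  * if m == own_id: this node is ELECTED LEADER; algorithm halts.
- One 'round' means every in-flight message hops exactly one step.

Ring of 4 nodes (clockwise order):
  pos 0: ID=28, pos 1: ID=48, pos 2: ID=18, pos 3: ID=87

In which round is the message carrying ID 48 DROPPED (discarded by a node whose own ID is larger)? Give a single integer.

Round 1: pos1(id48) recv 28: drop; pos2(id18) recv 48: fwd; pos3(id87) recv 18: drop; pos0(id28) recv 87: fwd
Round 2: pos3(id87) recv 48: drop; pos1(id48) recv 87: fwd
Round 3: pos2(id18) recv 87: fwd
Round 4: pos3(id87) recv 87: ELECTED
Message ID 48 originates at pos 1; dropped at pos 3 in round 2

Answer: 2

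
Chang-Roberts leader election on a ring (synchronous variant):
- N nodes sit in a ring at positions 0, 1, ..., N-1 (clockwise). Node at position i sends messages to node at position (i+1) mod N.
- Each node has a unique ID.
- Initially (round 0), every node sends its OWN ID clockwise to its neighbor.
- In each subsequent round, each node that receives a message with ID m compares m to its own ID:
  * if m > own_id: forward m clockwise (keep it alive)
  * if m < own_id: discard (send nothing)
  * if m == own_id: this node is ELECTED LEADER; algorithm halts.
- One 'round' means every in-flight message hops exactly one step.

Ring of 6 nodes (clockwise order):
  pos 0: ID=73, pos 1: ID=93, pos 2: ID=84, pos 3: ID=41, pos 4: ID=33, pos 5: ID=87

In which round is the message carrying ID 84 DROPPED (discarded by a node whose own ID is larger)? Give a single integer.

Round 1: pos1(id93) recv 73: drop; pos2(id84) recv 93: fwd; pos3(id41) recv 84: fwd; pos4(id33) recv 41: fwd; pos5(id87) recv 33: drop; pos0(id73) recv 87: fwd
Round 2: pos3(id41) recv 93: fwd; pos4(id33) recv 84: fwd; pos5(id87) recv 41: drop; pos1(id93) recv 87: drop
Round 3: pos4(id33) recv 93: fwd; pos5(id87) recv 84: drop
Round 4: pos5(id87) recv 93: fwd
Round 5: pos0(id73) recv 93: fwd
Round 6: pos1(id93) recv 93: ELECTED
Message ID 84 originates at pos 2; dropped at pos 5 in round 3

Answer: 3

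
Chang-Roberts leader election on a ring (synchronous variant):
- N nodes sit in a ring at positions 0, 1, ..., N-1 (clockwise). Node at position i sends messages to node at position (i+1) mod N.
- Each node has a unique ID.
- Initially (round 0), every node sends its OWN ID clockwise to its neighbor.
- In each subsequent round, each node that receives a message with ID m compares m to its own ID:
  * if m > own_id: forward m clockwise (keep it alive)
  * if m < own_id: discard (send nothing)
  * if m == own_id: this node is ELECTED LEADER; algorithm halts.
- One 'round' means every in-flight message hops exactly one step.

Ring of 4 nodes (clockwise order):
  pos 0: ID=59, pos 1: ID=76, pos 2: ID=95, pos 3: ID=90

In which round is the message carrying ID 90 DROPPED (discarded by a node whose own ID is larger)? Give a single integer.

Answer: 3

Derivation:
Round 1: pos1(id76) recv 59: drop; pos2(id95) recv 76: drop; pos3(id90) recv 95: fwd; pos0(id59) recv 90: fwd
Round 2: pos0(id59) recv 95: fwd; pos1(id76) recv 90: fwd
Round 3: pos1(id76) recv 95: fwd; pos2(id95) recv 90: drop
Round 4: pos2(id95) recv 95: ELECTED
Message ID 90 originates at pos 3; dropped at pos 2 in round 3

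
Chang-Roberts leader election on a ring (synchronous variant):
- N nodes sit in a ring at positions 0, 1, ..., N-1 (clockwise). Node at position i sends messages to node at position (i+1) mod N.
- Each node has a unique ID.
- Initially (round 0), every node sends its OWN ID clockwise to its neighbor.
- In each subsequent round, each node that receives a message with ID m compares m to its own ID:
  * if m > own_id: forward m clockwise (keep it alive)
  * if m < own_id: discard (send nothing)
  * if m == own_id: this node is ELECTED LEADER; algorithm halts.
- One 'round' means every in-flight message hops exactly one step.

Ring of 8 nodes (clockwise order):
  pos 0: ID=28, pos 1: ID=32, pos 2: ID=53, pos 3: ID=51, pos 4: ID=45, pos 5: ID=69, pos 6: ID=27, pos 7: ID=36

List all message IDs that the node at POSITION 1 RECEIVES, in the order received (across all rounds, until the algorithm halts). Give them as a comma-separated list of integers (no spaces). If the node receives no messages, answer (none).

Answer: 28,36,69

Derivation:
Round 1: pos1(id32) recv 28: drop; pos2(id53) recv 32: drop; pos3(id51) recv 53: fwd; pos4(id45) recv 51: fwd; pos5(id69) recv 45: drop; pos6(id27) recv 69: fwd; pos7(id36) recv 27: drop; pos0(id28) recv 36: fwd
Round 2: pos4(id45) recv 53: fwd; pos5(id69) recv 51: drop; pos7(id36) recv 69: fwd; pos1(id32) recv 36: fwd
Round 3: pos5(id69) recv 53: drop; pos0(id28) recv 69: fwd; pos2(id53) recv 36: drop
Round 4: pos1(id32) recv 69: fwd
Round 5: pos2(id53) recv 69: fwd
Round 6: pos3(id51) recv 69: fwd
Round 7: pos4(id45) recv 69: fwd
Round 8: pos5(id69) recv 69: ELECTED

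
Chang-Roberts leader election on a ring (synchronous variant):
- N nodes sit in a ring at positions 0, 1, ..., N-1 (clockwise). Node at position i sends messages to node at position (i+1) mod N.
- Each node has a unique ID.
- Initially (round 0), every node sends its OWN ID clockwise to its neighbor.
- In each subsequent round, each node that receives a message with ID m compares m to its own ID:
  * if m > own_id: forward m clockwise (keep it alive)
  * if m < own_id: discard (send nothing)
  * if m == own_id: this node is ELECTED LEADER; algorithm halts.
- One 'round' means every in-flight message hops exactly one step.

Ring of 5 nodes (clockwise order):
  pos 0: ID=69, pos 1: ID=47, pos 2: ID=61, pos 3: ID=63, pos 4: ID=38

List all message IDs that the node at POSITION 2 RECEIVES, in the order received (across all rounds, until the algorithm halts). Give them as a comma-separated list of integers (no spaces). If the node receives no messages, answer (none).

Round 1: pos1(id47) recv 69: fwd; pos2(id61) recv 47: drop; pos3(id63) recv 61: drop; pos4(id38) recv 63: fwd; pos0(id69) recv 38: drop
Round 2: pos2(id61) recv 69: fwd; pos0(id69) recv 63: drop
Round 3: pos3(id63) recv 69: fwd
Round 4: pos4(id38) recv 69: fwd
Round 5: pos0(id69) recv 69: ELECTED

Answer: 47,69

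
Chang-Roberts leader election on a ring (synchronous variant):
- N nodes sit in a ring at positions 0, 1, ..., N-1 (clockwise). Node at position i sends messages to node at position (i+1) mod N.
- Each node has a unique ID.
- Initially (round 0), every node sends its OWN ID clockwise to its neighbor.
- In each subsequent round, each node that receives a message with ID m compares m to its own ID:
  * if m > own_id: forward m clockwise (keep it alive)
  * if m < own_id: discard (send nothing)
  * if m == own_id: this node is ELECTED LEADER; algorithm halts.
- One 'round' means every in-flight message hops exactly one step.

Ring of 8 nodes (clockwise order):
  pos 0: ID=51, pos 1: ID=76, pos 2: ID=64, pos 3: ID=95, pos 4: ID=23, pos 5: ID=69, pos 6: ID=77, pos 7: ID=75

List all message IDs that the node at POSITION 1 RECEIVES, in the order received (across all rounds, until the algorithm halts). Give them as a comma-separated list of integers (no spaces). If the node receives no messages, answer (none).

Answer: 51,75,77,95

Derivation:
Round 1: pos1(id76) recv 51: drop; pos2(id64) recv 76: fwd; pos3(id95) recv 64: drop; pos4(id23) recv 95: fwd; pos5(id69) recv 23: drop; pos6(id77) recv 69: drop; pos7(id75) recv 77: fwd; pos0(id51) recv 75: fwd
Round 2: pos3(id95) recv 76: drop; pos5(id69) recv 95: fwd; pos0(id51) recv 77: fwd; pos1(id76) recv 75: drop
Round 3: pos6(id77) recv 95: fwd; pos1(id76) recv 77: fwd
Round 4: pos7(id75) recv 95: fwd; pos2(id64) recv 77: fwd
Round 5: pos0(id51) recv 95: fwd; pos3(id95) recv 77: drop
Round 6: pos1(id76) recv 95: fwd
Round 7: pos2(id64) recv 95: fwd
Round 8: pos3(id95) recv 95: ELECTED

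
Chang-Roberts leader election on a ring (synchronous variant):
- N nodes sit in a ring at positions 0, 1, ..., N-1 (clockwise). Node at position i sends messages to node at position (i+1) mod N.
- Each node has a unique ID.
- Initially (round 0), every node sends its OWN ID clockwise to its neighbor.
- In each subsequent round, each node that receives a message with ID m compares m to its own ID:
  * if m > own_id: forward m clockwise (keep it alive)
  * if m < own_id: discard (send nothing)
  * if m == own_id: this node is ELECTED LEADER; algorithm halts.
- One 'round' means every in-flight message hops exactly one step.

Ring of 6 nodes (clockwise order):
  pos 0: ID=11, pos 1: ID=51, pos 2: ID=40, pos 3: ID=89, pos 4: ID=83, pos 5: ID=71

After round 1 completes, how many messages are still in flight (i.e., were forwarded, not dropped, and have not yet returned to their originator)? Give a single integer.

Round 1: pos1(id51) recv 11: drop; pos2(id40) recv 51: fwd; pos3(id89) recv 40: drop; pos4(id83) recv 89: fwd; pos5(id71) recv 83: fwd; pos0(id11) recv 71: fwd
After round 1: 4 messages still in flight

Answer: 4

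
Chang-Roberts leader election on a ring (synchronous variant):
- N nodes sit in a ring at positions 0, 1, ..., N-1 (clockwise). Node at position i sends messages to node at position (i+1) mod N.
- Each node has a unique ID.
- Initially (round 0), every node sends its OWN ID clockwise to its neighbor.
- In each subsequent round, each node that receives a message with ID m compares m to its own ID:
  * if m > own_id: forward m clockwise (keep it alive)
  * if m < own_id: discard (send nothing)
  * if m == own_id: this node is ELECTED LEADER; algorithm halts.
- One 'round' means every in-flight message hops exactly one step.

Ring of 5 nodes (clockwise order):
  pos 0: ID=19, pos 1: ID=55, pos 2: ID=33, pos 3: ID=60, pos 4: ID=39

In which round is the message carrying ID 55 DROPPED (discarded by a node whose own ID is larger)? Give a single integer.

Answer: 2

Derivation:
Round 1: pos1(id55) recv 19: drop; pos2(id33) recv 55: fwd; pos3(id60) recv 33: drop; pos4(id39) recv 60: fwd; pos0(id19) recv 39: fwd
Round 2: pos3(id60) recv 55: drop; pos0(id19) recv 60: fwd; pos1(id55) recv 39: drop
Round 3: pos1(id55) recv 60: fwd
Round 4: pos2(id33) recv 60: fwd
Round 5: pos3(id60) recv 60: ELECTED
Message ID 55 originates at pos 1; dropped at pos 3 in round 2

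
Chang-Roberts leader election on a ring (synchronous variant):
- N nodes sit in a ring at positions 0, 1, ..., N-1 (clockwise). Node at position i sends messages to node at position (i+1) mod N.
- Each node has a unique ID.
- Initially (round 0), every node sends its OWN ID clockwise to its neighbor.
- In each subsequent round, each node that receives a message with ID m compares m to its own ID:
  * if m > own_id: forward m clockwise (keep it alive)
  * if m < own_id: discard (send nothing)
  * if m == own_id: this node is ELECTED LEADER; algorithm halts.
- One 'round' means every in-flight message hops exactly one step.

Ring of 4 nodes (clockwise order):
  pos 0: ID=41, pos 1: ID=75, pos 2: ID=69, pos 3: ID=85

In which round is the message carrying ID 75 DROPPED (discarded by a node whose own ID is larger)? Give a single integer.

Round 1: pos1(id75) recv 41: drop; pos2(id69) recv 75: fwd; pos3(id85) recv 69: drop; pos0(id41) recv 85: fwd
Round 2: pos3(id85) recv 75: drop; pos1(id75) recv 85: fwd
Round 3: pos2(id69) recv 85: fwd
Round 4: pos3(id85) recv 85: ELECTED
Message ID 75 originates at pos 1; dropped at pos 3 in round 2

Answer: 2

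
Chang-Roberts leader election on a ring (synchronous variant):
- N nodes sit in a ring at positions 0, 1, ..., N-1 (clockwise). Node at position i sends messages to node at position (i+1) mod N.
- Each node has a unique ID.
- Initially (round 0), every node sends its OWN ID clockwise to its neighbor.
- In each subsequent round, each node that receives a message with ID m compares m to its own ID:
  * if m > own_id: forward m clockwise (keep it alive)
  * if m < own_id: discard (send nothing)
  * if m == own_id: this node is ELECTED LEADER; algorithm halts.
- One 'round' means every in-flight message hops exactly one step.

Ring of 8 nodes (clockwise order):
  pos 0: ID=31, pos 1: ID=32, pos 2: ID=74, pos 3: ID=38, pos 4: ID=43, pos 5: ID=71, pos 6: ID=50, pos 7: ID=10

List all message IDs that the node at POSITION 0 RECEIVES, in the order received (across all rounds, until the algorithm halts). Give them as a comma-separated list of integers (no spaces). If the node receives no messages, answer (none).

Answer: 10,50,71,74

Derivation:
Round 1: pos1(id32) recv 31: drop; pos2(id74) recv 32: drop; pos3(id38) recv 74: fwd; pos4(id43) recv 38: drop; pos5(id71) recv 43: drop; pos6(id50) recv 71: fwd; pos7(id10) recv 50: fwd; pos0(id31) recv 10: drop
Round 2: pos4(id43) recv 74: fwd; pos7(id10) recv 71: fwd; pos0(id31) recv 50: fwd
Round 3: pos5(id71) recv 74: fwd; pos0(id31) recv 71: fwd; pos1(id32) recv 50: fwd
Round 4: pos6(id50) recv 74: fwd; pos1(id32) recv 71: fwd; pos2(id74) recv 50: drop
Round 5: pos7(id10) recv 74: fwd; pos2(id74) recv 71: drop
Round 6: pos0(id31) recv 74: fwd
Round 7: pos1(id32) recv 74: fwd
Round 8: pos2(id74) recv 74: ELECTED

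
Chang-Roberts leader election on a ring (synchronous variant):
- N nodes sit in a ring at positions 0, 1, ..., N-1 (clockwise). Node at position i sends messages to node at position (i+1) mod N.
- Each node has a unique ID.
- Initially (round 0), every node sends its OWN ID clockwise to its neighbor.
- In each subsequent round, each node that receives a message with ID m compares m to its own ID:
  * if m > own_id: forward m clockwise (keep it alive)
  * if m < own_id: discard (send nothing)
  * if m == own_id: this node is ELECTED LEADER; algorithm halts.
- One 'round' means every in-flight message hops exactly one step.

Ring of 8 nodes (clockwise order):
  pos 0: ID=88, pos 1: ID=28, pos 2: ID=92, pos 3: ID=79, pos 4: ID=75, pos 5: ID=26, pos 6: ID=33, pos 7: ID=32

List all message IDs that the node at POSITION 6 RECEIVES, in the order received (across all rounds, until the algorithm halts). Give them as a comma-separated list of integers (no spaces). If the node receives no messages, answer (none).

Round 1: pos1(id28) recv 88: fwd; pos2(id92) recv 28: drop; pos3(id79) recv 92: fwd; pos4(id75) recv 79: fwd; pos5(id26) recv 75: fwd; pos6(id33) recv 26: drop; pos7(id32) recv 33: fwd; pos0(id88) recv 32: drop
Round 2: pos2(id92) recv 88: drop; pos4(id75) recv 92: fwd; pos5(id26) recv 79: fwd; pos6(id33) recv 75: fwd; pos0(id88) recv 33: drop
Round 3: pos5(id26) recv 92: fwd; pos6(id33) recv 79: fwd; pos7(id32) recv 75: fwd
Round 4: pos6(id33) recv 92: fwd; pos7(id32) recv 79: fwd; pos0(id88) recv 75: drop
Round 5: pos7(id32) recv 92: fwd; pos0(id88) recv 79: drop
Round 6: pos0(id88) recv 92: fwd
Round 7: pos1(id28) recv 92: fwd
Round 8: pos2(id92) recv 92: ELECTED

Answer: 26,75,79,92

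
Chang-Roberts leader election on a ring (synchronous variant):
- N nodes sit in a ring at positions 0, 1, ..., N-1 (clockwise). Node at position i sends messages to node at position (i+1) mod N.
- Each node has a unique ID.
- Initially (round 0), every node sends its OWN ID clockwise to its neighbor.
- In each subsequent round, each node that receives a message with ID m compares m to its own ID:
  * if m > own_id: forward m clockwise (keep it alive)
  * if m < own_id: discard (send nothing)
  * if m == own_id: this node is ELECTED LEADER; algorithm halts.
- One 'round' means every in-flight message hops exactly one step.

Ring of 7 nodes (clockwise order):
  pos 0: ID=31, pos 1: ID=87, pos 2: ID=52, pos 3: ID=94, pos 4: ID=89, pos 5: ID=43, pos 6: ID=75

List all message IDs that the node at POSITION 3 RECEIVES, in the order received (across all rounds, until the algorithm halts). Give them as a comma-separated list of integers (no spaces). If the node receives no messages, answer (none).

Answer: 52,87,89,94

Derivation:
Round 1: pos1(id87) recv 31: drop; pos2(id52) recv 87: fwd; pos3(id94) recv 52: drop; pos4(id89) recv 94: fwd; pos5(id43) recv 89: fwd; pos6(id75) recv 43: drop; pos0(id31) recv 75: fwd
Round 2: pos3(id94) recv 87: drop; pos5(id43) recv 94: fwd; pos6(id75) recv 89: fwd; pos1(id87) recv 75: drop
Round 3: pos6(id75) recv 94: fwd; pos0(id31) recv 89: fwd
Round 4: pos0(id31) recv 94: fwd; pos1(id87) recv 89: fwd
Round 5: pos1(id87) recv 94: fwd; pos2(id52) recv 89: fwd
Round 6: pos2(id52) recv 94: fwd; pos3(id94) recv 89: drop
Round 7: pos3(id94) recv 94: ELECTED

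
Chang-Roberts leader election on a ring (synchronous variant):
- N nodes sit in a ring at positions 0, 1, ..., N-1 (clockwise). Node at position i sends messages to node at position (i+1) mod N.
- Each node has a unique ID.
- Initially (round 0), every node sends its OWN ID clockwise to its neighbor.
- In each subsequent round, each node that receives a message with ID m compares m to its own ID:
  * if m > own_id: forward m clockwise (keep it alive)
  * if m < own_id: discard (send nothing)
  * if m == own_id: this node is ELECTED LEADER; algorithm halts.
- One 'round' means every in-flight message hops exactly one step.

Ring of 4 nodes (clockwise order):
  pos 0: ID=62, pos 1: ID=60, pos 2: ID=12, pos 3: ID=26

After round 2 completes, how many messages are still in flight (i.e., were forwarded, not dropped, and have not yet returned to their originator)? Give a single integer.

Answer: 2

Derivation:
Round 1: pos1(id60) recv 62: fwd; pos2(id12) recv 60: fwd; pos3(id26) recv 12: drop; pos0(id62) recv 26: drop
Round 2: pos2(id12) recv 62: fwd; pos3(id26) recv 60: fwd
After round 2: 2 messages still in flight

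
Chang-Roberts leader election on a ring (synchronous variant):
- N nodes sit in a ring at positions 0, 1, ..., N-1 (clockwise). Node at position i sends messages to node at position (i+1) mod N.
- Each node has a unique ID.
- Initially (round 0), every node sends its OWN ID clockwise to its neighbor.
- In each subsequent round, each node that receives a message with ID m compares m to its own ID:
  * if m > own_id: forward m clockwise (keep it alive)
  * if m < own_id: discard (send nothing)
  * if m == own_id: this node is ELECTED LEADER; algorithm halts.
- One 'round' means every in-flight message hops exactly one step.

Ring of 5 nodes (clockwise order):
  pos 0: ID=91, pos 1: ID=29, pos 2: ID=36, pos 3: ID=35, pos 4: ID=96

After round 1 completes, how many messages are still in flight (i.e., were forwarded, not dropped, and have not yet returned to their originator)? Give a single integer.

Answer: 3

Derivation:
Round 1: pos1(id29) recv 91: fwd; pos2(id36) recv 29: drop; pos3(id35) recv 36: fwd; pos4(id96) recv 35: drop; pos0(id91) recv 96: fwd
After round 1: 3 messages still in flight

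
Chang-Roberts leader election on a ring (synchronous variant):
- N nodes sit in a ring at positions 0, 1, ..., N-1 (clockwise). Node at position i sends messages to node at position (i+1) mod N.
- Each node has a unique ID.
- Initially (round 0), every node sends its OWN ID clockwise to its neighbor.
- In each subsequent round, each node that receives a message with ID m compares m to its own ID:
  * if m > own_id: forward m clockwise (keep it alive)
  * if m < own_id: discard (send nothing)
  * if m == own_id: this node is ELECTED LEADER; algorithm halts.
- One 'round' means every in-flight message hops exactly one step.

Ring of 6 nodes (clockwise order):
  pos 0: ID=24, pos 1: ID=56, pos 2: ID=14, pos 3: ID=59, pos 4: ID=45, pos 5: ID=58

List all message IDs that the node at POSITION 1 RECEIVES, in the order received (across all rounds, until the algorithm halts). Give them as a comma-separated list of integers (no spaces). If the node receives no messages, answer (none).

Answer: 24,58,59

Derivation:
Round 1: pos1(id56) recv 24: drop; pos2(id14) recv 56: fwd; pos3(id59) recv 14: drop; pos4(id45) recv 59: fwd; pos5(id58) recv 45: drop; pos0(id24) recv 58: fwd
Round 2: pos3(id59) recv 56: drop; pos5(id58) recv 59: fwd; pos1(id56) recv 58: fwd
Round 3: pos0(id24) recv 59: fwd; pos2(id14) recv 58: fwd
Round 4: pos1(id56) recv 59: fwd; pos3(id59) recv 58: drop
Round 5: pos2(id14) recv 59: fwd
Round 6: pos3(id59) recv 59: ELECTED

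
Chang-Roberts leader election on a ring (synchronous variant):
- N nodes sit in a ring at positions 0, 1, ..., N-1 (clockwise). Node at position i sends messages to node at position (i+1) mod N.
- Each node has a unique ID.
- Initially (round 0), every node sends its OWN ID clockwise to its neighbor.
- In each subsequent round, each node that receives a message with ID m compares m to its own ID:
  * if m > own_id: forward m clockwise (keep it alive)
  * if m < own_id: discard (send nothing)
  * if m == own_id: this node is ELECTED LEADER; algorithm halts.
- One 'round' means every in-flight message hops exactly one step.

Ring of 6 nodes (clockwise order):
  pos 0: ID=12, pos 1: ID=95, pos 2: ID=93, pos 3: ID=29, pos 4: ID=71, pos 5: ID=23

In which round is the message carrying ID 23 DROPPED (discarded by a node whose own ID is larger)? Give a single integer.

Round 1: pos1(id95) recv 12: drop; pos2(id93) recv 95: fwd; pos3(id29) recv 93: fwd; pos4(id71) recv 29: drop; pos5(id23) recv 71: fwd; pos0(id12) recv 23: fwd
Round 2: pos3(id29) recv 95: fwd; pos4(id71) recv 93: fwd; pos0(id12) recv 71: fwd; pos1(id95) recv 23: drop
Round 3: pos4(id71) recv 95: fwd; pos5(id23) recv 93: fwd; pos1(id95) recv 71: drop
Round 4: pos5(id23) recv 95: fwd; pos0(id12) recv 93: fwd
Round 5: pos0(id12) recv 95: fwd; pos1(id95) recv 93: drop
Round 6: pos1(id95) recv 95: ELECTED
Message ID 23 originates at pos 5; dropped at pos 1 in round 2

Answer: 2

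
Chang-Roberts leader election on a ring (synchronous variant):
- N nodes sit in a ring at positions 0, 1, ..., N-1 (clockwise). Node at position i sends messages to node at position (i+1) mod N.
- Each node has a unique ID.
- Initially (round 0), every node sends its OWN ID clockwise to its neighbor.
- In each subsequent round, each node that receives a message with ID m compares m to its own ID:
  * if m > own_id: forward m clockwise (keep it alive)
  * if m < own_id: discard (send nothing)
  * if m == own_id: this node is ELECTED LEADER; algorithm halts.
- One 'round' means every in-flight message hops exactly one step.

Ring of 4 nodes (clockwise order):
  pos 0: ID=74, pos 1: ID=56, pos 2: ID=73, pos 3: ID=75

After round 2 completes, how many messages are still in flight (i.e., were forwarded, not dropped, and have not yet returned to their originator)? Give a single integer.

Answer: 2

Derivation:
Round 1: pos1(id56) recv 74: fwd; pos2(id73) recv 56: drop; pos3(id75) recv 73: drop; pos0(id74) recv 75: fwd
Round 2: pos2(id73) recv 74: fwd; pos1(id56) recv 75: fwd
After round 2: 2 messages still in flight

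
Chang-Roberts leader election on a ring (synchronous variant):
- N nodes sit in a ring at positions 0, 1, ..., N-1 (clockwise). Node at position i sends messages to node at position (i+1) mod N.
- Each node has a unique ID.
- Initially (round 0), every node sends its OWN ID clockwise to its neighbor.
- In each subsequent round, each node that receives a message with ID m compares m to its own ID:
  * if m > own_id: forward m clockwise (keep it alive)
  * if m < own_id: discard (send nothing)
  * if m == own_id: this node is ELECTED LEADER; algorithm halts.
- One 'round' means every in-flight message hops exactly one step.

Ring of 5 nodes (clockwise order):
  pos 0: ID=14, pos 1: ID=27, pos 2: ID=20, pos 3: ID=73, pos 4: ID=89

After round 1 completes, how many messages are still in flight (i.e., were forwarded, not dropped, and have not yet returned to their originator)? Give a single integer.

Answer: 2

Derivation:
Round 1: pos1(id27) recv 14: drop; pos2(id20) recv 27: fwd; pos3(id73) recv 20: drop; pos4(id89) recv 73: drop; pos0(id14) recv 89: fwd
After round 1: 2 messages still in flight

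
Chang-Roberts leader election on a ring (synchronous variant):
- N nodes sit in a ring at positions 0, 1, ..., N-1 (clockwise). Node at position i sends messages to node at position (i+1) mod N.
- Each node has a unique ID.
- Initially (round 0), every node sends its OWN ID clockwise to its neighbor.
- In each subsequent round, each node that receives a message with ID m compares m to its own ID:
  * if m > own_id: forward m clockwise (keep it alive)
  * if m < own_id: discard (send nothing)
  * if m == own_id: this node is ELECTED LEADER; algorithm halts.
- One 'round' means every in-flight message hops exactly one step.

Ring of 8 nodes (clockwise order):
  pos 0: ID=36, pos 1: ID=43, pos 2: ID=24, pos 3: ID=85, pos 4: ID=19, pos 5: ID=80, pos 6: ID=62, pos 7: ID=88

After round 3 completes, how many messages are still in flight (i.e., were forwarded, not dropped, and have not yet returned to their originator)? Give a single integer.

Round 1: pos1(id43) recv 36: drop; pos2(id24) recv 43: fwd; pos3(id85) recv 24: drop; pos4(id19) recv 85: fwd; pos5(id80) recv 19: drop; pos6(id62) recv 80: fwd; pos7(id88) recv 62: drop; pos0(id36) recv 88: fwd
Round 2: pos3(id85) recv 43: drop; pos5(id80) recv 85: fwd; pos7(id88) recv 80: drop; pos1(id43) recv 88: fwd
Round 3: pos6(id62) recv 85: fwd; pos2(id24) recv 88: fwd
After round 3: 2 messages still in flight

Answer: 2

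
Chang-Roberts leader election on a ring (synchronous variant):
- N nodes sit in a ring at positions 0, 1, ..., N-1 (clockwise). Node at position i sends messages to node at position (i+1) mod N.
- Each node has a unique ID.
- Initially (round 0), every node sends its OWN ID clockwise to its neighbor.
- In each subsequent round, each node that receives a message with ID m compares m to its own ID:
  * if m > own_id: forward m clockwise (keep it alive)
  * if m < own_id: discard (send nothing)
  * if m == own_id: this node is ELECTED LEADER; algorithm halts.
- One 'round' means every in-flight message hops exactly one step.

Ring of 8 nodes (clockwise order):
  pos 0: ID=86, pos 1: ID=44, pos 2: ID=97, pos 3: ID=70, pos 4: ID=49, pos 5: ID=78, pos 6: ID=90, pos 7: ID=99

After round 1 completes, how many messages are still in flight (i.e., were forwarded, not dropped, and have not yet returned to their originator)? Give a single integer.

Round 1: pos1(id44) recv 86: fwd; pos2(id97) recv 44: drop; pos3(id70) recv 97: fwd; pos4(id49) recv 70: fwd; pos5(id78) recv 49: drop; pos6(id90) recv 78: drop; pos7(id99) recv 90: drop; pos0(id86) recv 99: fwd
After round 1: 4 messages still in flight

Answer: 4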